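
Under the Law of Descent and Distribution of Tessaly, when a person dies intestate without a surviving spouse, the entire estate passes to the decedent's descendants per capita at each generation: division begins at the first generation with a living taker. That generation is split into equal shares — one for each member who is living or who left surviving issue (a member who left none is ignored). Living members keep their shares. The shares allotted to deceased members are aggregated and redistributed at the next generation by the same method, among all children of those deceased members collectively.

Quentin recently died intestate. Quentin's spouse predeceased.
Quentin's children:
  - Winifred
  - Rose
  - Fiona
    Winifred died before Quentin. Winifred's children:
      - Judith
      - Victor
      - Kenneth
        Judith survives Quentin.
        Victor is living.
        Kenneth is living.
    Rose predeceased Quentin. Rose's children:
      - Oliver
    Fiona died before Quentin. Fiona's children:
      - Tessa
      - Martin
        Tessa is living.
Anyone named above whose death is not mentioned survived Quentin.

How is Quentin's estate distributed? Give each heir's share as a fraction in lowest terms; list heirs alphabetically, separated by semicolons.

Judith 1/6; Kenneth 1/6; Martin 1/6; Oliver 1/6; Tessa 1/6; Victor 1/6

There is no surviving spouse, so the entire estate passes to Quentin's descendants per capita at each generation.
No one at generation 1 (Winifred, Rose, Fiona) is living; moving to the next generation.
At generation 2 (Judith, Victor, Kenneth, Oliver, Tessa, Martin) there are 6 shares of (1)/6 = 1/6 each.
Living: Judith, Victor, Kenneth, Oliver, Tessa, and Martin — each takes 1/6.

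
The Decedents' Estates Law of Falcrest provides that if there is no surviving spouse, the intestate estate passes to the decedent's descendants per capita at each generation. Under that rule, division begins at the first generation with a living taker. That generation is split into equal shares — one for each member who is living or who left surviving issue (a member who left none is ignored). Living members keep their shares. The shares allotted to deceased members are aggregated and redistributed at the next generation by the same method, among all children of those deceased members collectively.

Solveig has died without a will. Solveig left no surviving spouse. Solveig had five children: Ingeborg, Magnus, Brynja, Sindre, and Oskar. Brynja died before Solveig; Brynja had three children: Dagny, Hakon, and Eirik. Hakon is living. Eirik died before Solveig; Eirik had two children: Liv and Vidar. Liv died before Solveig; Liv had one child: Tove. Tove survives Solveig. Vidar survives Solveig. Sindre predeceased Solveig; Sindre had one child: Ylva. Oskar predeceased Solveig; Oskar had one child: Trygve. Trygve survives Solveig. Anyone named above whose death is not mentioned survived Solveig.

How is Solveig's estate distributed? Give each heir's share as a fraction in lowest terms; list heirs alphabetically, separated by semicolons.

Dagny 3/25; Hakon 3/25; Ingeborg 1/5; Magnus 1/5; Tove 3/50; Trygve 3/25; Vidar 3/50; Ylva 3/25

There is no surviving spouse, so the entire estate passes to Solveig's descendants per capita at each generation.
At generation 1 (Ingeborg, Magnus, Brynja, Sindre, Oskar) there are 5 shares of (1)/5 = 1/5 each.
Living: Ingeborg and Magnus — each takes 1/5.
Deceased: Brynja, Sindre, and Oskar. Their combined 3/5 is pooled and carried to generation 2.
At generation 2 (Dagny, Hakon, Eirik, Ylva, Trygve) there are 5 shares of (3/5)/5 = 3/25 each.
Living: Dagny, Hakon, Ylva, and Trygve — each takes 3/25.
Deceased: Eirik. That 3/25 share is carried to generation 3.
At generation 3 (Liv, Vidar) there are 2 shares of (3/25)/2 = 3/50 each.
Living: Vidar — each takes 3/50.
Deceased: Liv. That 3/50 share is carried to generation 4.
At generation 4 (Tove) there are 1 shares of (3/50)/1 = 3/50 each.
Living: Tove — each takes 3/50.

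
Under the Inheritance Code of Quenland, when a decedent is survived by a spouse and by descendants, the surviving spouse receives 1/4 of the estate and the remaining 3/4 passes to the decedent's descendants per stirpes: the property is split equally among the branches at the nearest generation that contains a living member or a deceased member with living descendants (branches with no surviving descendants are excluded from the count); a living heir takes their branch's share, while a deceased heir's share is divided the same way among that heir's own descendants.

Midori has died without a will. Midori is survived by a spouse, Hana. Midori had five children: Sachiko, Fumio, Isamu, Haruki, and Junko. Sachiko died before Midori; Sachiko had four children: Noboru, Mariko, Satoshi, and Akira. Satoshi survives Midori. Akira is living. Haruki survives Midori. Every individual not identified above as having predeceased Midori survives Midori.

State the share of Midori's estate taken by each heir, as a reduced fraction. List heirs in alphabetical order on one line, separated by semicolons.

Hana, as surviving spouse, takes 1/4.
The remaining 3/4 passes to Midori's descendants per stirpes.
The 3/4 is divided into 5 equal shares of 3/20 among Sachiko, Fumio, Isamu, Haruki, Junko.
Sachiko predeceased; the 3/20 allotted to Sachiko's branch passes to Sachiko's issue by representation.
The 3/20 is divided into 4 equal shares of 3/80 among Noboru, Mariko, Satoshi, Akira.
Noboru is living and takes 3/80.
Mariko is living and takes 3/80.
Satoshi is living and takes 3/80.
Akira is living and takes 3/80.
Fumio is living and takes 3/20.
Isamu is living and takes 3/20.
Haruki is living and takes 3/20.
Junko is living and takes 3/20.

Akira 3/80; Fumio 3/20; Hana 1/4; Haruki 3/20; Isamu 3/20; Junko 3/20; Mariko 3/80; Noboru 3/80; Satoshi 3/80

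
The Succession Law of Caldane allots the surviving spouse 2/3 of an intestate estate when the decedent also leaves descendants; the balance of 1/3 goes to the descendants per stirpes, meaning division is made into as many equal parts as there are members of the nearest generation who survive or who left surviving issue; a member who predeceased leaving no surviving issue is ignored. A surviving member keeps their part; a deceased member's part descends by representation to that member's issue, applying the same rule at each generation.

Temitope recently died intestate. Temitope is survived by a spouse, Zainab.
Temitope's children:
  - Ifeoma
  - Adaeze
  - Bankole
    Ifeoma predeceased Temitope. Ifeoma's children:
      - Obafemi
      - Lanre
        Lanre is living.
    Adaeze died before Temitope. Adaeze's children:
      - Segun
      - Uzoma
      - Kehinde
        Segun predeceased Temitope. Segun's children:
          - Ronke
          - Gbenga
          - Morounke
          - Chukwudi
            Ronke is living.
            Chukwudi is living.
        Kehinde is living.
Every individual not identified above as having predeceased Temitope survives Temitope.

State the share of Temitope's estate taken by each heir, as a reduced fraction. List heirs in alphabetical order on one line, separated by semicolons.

Bankole 1/9; Chukwudi 1/108; Gbenga 1/108; Kehinde 1/27; Lanre 1/18; Morounke 1/108; Obafemi 1/18; Ronke 1/108; Uzoma 1/27; Zainab 2/3

Zainab, as surviving spouse, takes 2/3.
The remaining 1/3 passes to Temitope's descendants per stirpes.
The 1/3 is divided into 3 equal shares of 1/9 among Ifeoma, Adaeze, Bankole.
Ifeoma predeceased; the 1/9 allotted to Ifeoma's branch passes to Ifeoma's issue by representation.
The 1/9 is divided into 2 equal shares of 1/18 among Obafemi, Lanre.
Obafemi is living and takes 1/18.
Lanre is living and takes 1/18.
Adaeze predeceased; the 1/9 allotted to Adaeze's branch passes to Adaeze's issue by representation.
The 1/9 is divided into 3 equal shares of 1/27 among Segun, Uzoma, Kehinde.
Segun predeceased; the 1/27 allotted to Segun's branch passes to Segun's issue by representation.
The 1/27 is divided into 4 equal shares of 1/108 among Ronke, Gbenga, Morounke, Chukwudi.
Ronke is living and takes 1/108.
Gbenga is living and takes 1/108.
Morounke is living and takes 1/108.
Chukwudi is living and takes 1/108.
Uzoma is living and takes 1/27.
Kehinde is living and takes 1/27.
Bankole is living and takes 1/9.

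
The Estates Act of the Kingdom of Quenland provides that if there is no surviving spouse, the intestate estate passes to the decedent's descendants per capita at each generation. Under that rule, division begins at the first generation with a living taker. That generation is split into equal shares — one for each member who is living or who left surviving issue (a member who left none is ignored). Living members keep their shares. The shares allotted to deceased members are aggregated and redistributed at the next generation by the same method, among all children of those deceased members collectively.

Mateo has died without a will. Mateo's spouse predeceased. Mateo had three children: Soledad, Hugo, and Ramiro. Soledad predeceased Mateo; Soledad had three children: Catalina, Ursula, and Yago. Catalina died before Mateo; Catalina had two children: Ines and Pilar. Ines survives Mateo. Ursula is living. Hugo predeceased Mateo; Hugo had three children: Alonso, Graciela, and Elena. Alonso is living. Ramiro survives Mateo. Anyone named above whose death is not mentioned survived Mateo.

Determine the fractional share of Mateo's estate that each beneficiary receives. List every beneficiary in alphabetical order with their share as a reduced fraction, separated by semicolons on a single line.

There is no surviving spouse, so the entire estate passes to Mateo's descendants per capita at each generation.
At generation 1 (Soledad, Hugo, Ramiro) there are 3 shares of (1)/3 = 1/3 each.
Living: Ramiro — each takes 1/3.
Deceased: Soledad and Hugo. Their combined 2/3 is pooled and carried to generation 2.
At generation 2 (Catalina, Ursula, Yago, Alonso, Graciela, Elena) there are 6 shares of (2/3)/6 = 1/9 each.
Living: Ursula, Yago, Alonso, Graciela, and Elena — each takes 1/9.
Deceased: Catalina. That 1/9 share is carried to generation 3.
At generation 3 (Ines, Pilar) there are 2 shares of (1/9)/2 = 1/18 each.
Living: Ines and Pilar — each takes 1/18.

Alonso 1/9; Elena 1/9; Graciela 1/9; Ines 1/18; Pilar 1/18; Ramiro 1/3; Ursula 1/9; Yago 1/9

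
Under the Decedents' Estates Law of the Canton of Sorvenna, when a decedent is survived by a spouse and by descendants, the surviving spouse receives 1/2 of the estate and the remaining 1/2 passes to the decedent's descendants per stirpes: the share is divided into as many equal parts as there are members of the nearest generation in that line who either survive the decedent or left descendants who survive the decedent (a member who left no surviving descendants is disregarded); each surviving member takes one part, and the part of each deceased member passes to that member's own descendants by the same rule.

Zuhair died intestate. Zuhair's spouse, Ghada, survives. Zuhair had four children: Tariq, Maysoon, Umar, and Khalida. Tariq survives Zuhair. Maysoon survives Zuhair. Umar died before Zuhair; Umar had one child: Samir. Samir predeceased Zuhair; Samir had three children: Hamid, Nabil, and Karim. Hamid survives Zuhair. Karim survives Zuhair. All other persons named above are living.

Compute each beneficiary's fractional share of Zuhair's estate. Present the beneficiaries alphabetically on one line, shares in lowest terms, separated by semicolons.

Ghada, as surviving spouse, takes 1/2.
The remaining 1/2 passes to Zuhair's descendants per stirpes.
The 1/2 is divided into 4 equal shares of 1/8 among Tariq, Maysoon, Umar, Khalida.
Tariq is living and takes 1/8.
Maysoon is living and takes 1/8.
Umar predeceased; the 1/8 allotted to Umar's branch passes to Umar's issue by representation.
Samir's line is the sole branch at this level, so the full 1/8 passes to Samir's issue by representation.
The 1/8 is divided into 3 equal shares of 1/24 among Hamid, Nabil, Karim.
Hamid is living and takes 1/24.
Nabil is living and takes 1/24.
Karim is living and takes 1/24.
Khalida is living and takes 1/8.

Ghada 1/2; Hamid 1/24; Karim 1/24; Khalida 1/8; Maysoon 1/8; Nabil 1/24; Tariq 1/8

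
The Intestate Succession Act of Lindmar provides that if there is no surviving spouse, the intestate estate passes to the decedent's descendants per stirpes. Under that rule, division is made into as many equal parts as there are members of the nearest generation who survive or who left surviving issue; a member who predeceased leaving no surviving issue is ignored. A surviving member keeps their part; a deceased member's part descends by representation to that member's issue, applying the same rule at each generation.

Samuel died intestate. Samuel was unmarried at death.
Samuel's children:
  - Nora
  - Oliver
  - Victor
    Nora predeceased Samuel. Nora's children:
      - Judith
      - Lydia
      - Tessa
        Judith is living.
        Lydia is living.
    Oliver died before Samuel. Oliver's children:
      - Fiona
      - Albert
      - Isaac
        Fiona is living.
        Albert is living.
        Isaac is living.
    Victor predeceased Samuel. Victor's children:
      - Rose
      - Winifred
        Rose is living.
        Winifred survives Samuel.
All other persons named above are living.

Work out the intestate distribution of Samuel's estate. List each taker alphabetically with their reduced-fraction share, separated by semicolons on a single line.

There is no surviving spouse, so the entire estate passes to Samuel's descendants per stirpes.
The estate is divided into 3 equal shares of 1/3 among Nora, Oliver, Victor.
Nora predeceased; the 1/3 allotted to Nora's branch passes to Nora's issue by representation.
The 1/3 is divided into 3 equal shares of 1/9 among Judith, Lydia, Tessa.
Judith is living and takes 1/9.
Lydia is living and takes 1/9.
Tessa is living and takes 1/9.
Oliver predeceased; the 1/3 allotted to Oliver's branch passes to Oliver's issue by representation.
The 1/3 is divided into 3 equal shares of 1/9 among Fiona, Albert, Isaac.
Fiona is living and takes 1/9.
Albert is living and takes 1/9.
Isaac is living and takes 1/9.
Victor predeceased; the 1/3 allotted to Victor's branch passes to Victor's issue by representation.
The 1/3 is divided into 2 equal shares of 1/6 among Rose, Winifred.
Rose is living and takes 1/6.
Winifred is living and takes 1/6.

Albert 1/9; Fiona 1/9; Isaac 1/9; Judith 1/9; Lydia 1/9; Rose 1/6; Tessa 1/9; Winifred 1/6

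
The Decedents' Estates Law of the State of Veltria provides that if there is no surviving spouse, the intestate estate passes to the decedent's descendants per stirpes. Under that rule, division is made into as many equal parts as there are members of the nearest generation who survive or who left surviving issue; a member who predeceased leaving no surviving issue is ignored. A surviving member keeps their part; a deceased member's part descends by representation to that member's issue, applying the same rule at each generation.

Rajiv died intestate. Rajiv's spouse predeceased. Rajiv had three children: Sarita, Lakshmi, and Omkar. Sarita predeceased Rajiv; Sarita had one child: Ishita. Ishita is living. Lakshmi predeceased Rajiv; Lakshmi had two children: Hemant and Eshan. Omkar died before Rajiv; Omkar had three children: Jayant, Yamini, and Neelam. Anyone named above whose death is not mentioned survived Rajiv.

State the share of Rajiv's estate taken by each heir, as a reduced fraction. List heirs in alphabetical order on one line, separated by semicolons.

There is no surviving spouse, so the entire estate passes to Rajiv's descendants per stirpes.
The estate is divided into 3 equal shares of 1/3 among Sarita, Lakshmi, Omkar.
Sarita predeceased; the 1/3 allotted to Sarita's branch passes to Sarita's issue by representation.
Ishita is the sole taker at this level and receives the full 1/3.
Lakshmi predeceased; the 1/3 allotted to Lakshmi's branch passes to Lakshmi's issue by representation.
The 1/3 is divided into 2 equal shares of 1/6 among Hemant, Eshan.
Hemant is living and takes 1/6.
Eshan is living and takes 1/6.
Omkar predeceased; the 1/3 allotted to Omkar's branch passes to Omkar's issue by representation.
The 1/3 is divided into 3 equal shares of 1/9 among Jayant, Yamini, Neelam.
Jayant is living and takes 1/9.
Yamini is living and takes 1/9.
Neelam is living and takes 1/9.

Eshan 1/6; Hemant 1/6; Ishita 1/3; Jayant 1/9; Neelam 1/9; Yamini 1/9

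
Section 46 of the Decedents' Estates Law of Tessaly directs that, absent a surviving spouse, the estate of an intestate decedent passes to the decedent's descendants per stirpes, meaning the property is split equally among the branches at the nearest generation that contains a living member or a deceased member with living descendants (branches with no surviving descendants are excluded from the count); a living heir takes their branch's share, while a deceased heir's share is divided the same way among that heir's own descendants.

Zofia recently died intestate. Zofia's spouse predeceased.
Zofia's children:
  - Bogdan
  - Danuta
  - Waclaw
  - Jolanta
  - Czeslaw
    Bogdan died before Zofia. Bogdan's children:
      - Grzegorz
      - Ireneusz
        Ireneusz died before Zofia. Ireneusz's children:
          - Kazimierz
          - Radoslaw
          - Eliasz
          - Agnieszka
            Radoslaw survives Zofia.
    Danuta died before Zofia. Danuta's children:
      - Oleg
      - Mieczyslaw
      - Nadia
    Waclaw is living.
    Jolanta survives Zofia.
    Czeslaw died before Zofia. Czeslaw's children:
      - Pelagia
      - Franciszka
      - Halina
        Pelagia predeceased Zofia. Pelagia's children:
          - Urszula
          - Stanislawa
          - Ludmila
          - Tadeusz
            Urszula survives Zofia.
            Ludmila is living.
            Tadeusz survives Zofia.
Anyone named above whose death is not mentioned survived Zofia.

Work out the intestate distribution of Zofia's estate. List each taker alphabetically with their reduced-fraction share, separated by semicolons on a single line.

Agnieszka 1/40; Eliasz 1/40; Franciszka 1/15; Grzegorz 1/10; Halina 1/15; Jolanta 1/5; Kazimierz 1/40; Ludmila 1/60; Mieczyslaw 1/15; Nadia 1/15; Oleg 1/15; Radoslaw 1/40; Stanislawa 1/60; Tadeusz 1/60; Urszula 1/60; Waclaw 1/5

There is no surviving spouse, so the entire estate passes to Zofia's descendants per stirpes.
The estate is divided into 5 equal shares of 1/5 among Bogdan, Danuta, Waclaw, Jolanta, Czeslaw.
Bogdan predeceased; the 1/5 allotted to Bogdan's branch passes to Bogdan's issue by representation.
The 1/5 is divided into 2 equal shares of 1/10 among Grzegorz, Ireneusz.
Grzegorz is living and takes 1/10.
Ireneusz predeceased; the 1/10 allotted to Ireneusz's branch passes to Ireneusz's issue by representation.
The 1/10 is divided into 4 equal shares of 1/40 among Kazimierz, Radoslaw, Eliasz, Agnieszka.
Kazimierz is living and takes 1/40.
Radoslaw is living and takes 1/40.
Eliasz is living and takes 1/40.
Agnieszka is living and takes 1/40.
Danuta predeceased; the 1/5 allotted to Danuta's branch passes to Danuta's issue by representation.
The 1/5 is divided into 3 equal shares of 1/15 among Oleg, Mieczyslaw, Nadia.
Oleg is living and takes 1/15.
Mieczyslaw is living and takes 1/15.
Nadia is living and takes 1/15.
Waclaw is living and takes 1/5.
Jolanta is living and takes 1/5.
Czeslaw predeceased; the 1/5 allotted to Czeslaw's branch passes to Czeslaw's issue by representation.
The 1/5 is divided into 3 equal shares of 1/15 among Pelagia, Franciszka, Halina.
Pelagia predeceased; the 1/15 allotted to Pelagia's branch passes to Pelagia's issue by representation.
The 1/15 is divided into 4 equal shares of 1/60 among Urszula, Stanislawa, Ludmila, Tadeusz.
Urszula is living and takes 1/60.
Stanislawa is living and takes 1/60.
Ludmila is living and takes 1/60.
Tadeusz is living and takes 1/60.
Franciszka is living and takes 1/15.
Halina is living and takes 1/15.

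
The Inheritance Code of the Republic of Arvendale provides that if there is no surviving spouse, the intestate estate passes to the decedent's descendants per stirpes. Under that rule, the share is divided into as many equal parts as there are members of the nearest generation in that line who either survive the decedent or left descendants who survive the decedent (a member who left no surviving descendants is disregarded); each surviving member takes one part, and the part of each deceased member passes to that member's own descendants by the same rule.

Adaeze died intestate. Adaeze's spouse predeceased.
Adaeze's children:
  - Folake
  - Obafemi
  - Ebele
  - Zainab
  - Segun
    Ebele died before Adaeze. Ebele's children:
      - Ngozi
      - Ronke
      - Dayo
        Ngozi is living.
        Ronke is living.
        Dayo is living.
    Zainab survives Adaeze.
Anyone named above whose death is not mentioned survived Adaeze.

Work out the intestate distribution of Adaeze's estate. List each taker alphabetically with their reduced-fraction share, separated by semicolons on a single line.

There is no surviving spouse, so the entire estate passes to Adaeze's descendants per stirpes.
The estate is divided into 5 equal shares of 1/5 among Folake, Obafemi, Ebele, Zainab, Segun.
Folake is living and takes 1/5.
Obafemi is living and takes 1/5.
Ebele predeceased; the 1/5 allotted to Ebele's branch passes to Ebele's issue by representation.
The 1/5 is divided into 3 equal shares of 1/15 among Ngozi, Ronke, Dayo.
Ngozi is living and takes 1/15.
Ronke is living and takes 1/15.
Dayo is living and takes 1/15.
Zainab is living and takes 1/5.
Segun is living and takes 1/5.

Dayo 1/15; Folake 1/5; Ngozi 1/15; Obafemi 1/5; Ronke 1/15; Segun 1/5; Zainab 1/5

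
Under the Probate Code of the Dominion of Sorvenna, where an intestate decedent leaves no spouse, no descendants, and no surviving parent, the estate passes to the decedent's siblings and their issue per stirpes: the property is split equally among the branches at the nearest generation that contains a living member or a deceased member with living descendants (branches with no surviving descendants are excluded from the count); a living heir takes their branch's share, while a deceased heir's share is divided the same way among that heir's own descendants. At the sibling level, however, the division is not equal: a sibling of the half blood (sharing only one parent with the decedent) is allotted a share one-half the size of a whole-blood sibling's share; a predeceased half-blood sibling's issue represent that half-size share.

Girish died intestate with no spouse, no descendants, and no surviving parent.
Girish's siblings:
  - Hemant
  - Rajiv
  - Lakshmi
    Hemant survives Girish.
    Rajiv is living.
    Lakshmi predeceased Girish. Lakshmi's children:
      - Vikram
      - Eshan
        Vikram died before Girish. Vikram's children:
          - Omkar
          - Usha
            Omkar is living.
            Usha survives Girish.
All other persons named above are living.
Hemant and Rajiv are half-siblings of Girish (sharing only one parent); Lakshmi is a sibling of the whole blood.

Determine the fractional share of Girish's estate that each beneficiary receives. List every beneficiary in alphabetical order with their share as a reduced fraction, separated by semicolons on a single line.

Eshan 1/4; Hemant 1/4; Omkar 1/8; Rajiv 1/4; Usha 1/8

No spouse, descendants, or parent survives, so the estate passes to Girish's siblings per stirpes.
Half-blood siblings count for one-half the weight of whole-blood siblings at the initial division.
Dividing 1 in proportion to weights (total weight 2): Hemant (weight 1/2) → 1/4; Rajiv (weight 1/2) → 1/4; Lakshmi (weight 1) → 1/2.
Hemant is living and takes 1/4.
Rajiv is living and takes 1/4.
Lakshmi predeceased; the 1/2 allotted to Lakshmi's branch passes to Lakshmi's issue by representation.
The 1/2 is divided into 2 equal shares of 1/4 among Vikram, Eshan.
Vikram predeceased; the 1/4 allotted to Vikram's branch passes to Vikram's issue by representation.
The 1/4 is divided into 2 equal shares of 1/8 among Omkar, Usha.
Omkar is living and takes 1/8.
Usha is living and takes 1/8.
Eshan is living and takes 1/4.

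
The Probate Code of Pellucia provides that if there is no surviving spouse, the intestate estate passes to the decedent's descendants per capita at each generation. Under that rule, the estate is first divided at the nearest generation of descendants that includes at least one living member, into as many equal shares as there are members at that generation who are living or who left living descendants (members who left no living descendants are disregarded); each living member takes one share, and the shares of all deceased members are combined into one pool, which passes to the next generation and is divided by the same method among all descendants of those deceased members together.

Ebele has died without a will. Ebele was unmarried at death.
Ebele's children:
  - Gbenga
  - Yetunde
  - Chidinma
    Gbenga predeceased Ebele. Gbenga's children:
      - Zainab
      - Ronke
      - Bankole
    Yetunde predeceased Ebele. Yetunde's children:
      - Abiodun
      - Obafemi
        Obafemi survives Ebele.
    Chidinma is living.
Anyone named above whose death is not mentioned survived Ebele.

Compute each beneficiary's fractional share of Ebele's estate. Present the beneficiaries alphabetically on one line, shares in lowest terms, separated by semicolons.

There is no surviving spouse, so the entire estate passes to Ebele's descendants per capita at each generation.
At generation 1 (Gbenga, Yetunde, Chidinma) there are 3 shares of (1)/3 = 1/3 each.
Living: Chidinma — each takes 1/3.
Deceased: Gbenga and Yetunde. Their combined 2/3 is pooled and carried to generation 2.
At generation 2 (Zainab, Ronke, Bankole, Abiodun, Obafemi) there are 5 shares of (2/3)/5 = 2/15 each.
Living: Zainab, Ronke, Bankole, Abiodun, and Obafemi — each takes 2/15.

Abiodun 2/15; Bankole 2/15; Chidinma 1/3; Obafemi 2/15; Ronke 2/15; Zainab 2/15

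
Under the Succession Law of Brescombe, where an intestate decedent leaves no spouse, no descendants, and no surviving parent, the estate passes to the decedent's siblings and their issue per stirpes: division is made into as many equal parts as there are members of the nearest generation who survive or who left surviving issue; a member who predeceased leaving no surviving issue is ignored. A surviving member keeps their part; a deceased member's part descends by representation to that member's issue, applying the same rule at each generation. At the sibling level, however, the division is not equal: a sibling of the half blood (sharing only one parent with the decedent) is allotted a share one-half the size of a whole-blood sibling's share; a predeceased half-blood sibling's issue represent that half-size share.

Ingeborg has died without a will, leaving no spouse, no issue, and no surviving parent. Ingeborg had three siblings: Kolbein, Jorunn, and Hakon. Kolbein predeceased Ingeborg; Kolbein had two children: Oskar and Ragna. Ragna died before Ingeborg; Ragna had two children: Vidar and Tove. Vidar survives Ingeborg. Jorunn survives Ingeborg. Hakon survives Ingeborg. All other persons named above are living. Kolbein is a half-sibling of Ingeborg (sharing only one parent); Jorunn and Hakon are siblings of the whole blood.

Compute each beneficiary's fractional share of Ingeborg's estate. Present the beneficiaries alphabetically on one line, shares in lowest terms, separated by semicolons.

No spouse, descendants, or parent survives, so the estate passes to Ingeborg's siblings per stirpes.
Half-blood siblings count for one-half the weight of whole-blood siblings at the initial division.
Dividing 1 in proportion to weights (total weight 5/2): Kolbein (weight 1/2) → 1/5; Jorunn (weight 1) → 2/5; Hakon (weight 1) → 2/5.
Kolbein predeceased; the 1/5 allotted to Kolbein's branch passes to Kolbein's issue by representation.
The 1/5 is divided into 2 equal shares of 1/10 among Oskar, Ragna.
Oskar is living and takes 1/10.
Ragna predeceased; the 1/10 allotted to Ragna's branch passes to Ragna's issue by representation.
The 1/10 is divided into 2 equal shares of 1/20 among Vidar, Tove.
Vidar is living and takes 1/20.
Tove is living and takes 1/20.
Jorunn is living and takes 2/5.
Hakon is living and takes 2/5.

Hakon 2/5; Jorunn 2/5; Oskar 1/10; Tove 1/20; Vidar 1/20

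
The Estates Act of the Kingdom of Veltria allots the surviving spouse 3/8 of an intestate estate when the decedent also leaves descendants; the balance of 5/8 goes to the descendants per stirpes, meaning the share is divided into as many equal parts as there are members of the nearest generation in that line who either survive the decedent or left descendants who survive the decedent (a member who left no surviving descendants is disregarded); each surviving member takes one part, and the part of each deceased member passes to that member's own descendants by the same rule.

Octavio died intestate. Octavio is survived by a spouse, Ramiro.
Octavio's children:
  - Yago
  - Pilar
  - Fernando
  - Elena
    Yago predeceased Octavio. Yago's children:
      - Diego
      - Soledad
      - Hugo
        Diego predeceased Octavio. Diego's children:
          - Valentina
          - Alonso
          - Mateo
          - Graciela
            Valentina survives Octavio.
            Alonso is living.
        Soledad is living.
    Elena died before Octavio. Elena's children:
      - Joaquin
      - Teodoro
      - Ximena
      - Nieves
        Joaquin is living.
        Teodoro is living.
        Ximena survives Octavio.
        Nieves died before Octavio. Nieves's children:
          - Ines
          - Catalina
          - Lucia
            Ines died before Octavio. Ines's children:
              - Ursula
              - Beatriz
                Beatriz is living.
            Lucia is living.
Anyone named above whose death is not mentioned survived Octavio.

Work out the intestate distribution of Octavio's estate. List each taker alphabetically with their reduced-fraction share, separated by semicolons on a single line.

Alonso 5/384; Beatriz 5/768; Catalina 5/384; Fernando 5/32; Graciela 5/384; Hugo 5/96; Joaquin 5/128; Lucia 5/384; Mateo 5/384; Pilar 5/32; Ramiro 3/8; Soledad 5/96; Teodoro 5/128; Ursula 5/768; Valentina 5/384; Ximena 5/128

Ramiro, as surviving spouse, takes 3/8.
The remaining 5/8 passes to Octavio's descendants per stirpes.
The 5/8 is divided into 4 equal shares of 5/32 among Yago, Pilar, Fernando, Elena.
Yago predeceased; the 5/32 allotted to Yago's branch passes to Yago's issue by representation.
The 5/32 is divided into 3 equal shares of 5/96 among Diego, Soledad, Hugo.
Diego predeceased; the 5/96 allotted to Diego's branch passes to Diego's issue by representation.
The 5/96 is divided into 4 equal shares of 5/384 among Valentina, Alonso, Mateo, Graciela.
Valentina is living and takes 5/384.
Alonso is living and takes 5/384.
Mateo is living and takes 5/384.
Graciela is living and takes 5/384.
Soledad is living and takes 5/96.
Hugo is living and takes 5/96.
Pilar is living and takes 5/32.
Fernando is living and takes 5/32.
Elena predeceased; the 5/32 allotted to Elena's branch passes to Elena's issue by representation.
The 5/32 is divided into 4 equal shares of 5/128 among Joaquin, Teodoro, Ximena, Nieves.
Joaquin is living and takes 5/128.
Teodoro is living and takes 5/128.
Ximena is living and takes 5/128.
Nieves predeceased; the 5/128 allotted to Nieves's branch passes to Nieves's issue by representation.
The 5/128 is divided into 3 equal shares of 5/384 among Ines, Catalina, Lucia.
Ines predeceased; the 5/384 allotted to Ines's branch passes to Ines's issue by representation.
The 5/384 is divided into 2 equal shares of 5/768 among Ursula, Beatriz.
Ursula is living and takes 5/768.
Beatriz is living and takes 5/768.
Catalina is living and takes 5/384.
Lucia is living and takes 5/384.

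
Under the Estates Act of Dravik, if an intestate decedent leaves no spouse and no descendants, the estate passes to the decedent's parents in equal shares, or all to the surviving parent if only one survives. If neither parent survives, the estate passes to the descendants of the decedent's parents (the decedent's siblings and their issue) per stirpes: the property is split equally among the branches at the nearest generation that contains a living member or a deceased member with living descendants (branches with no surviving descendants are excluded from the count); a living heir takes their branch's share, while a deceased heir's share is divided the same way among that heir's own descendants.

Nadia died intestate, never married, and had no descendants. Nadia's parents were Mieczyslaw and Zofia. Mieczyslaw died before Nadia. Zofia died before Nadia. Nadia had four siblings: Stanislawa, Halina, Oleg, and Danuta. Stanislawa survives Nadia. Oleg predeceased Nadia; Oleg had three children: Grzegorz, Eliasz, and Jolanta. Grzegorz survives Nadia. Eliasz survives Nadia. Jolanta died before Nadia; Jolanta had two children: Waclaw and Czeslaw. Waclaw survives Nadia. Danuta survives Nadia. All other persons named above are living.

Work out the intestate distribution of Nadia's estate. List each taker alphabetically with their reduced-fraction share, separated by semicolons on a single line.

Neither parent survives and there are no descendants, so the estate passes to Nadia's siblings and their issue per stirpes.
The estate is divided into 4 equal shares of 1/4 among Stanislawa, Halina, Oleg, Danuta.
Stanislawa is living and takes 1/4.
Halina is living and takes 1/4.
Oleg predeceased; the 1/4 allotted to Oleg's branch passes to Oleg's issue by representation.
The 1/4 is divided into 3 equal shares of 1/12 among Grzegorz, Eliasz, Jolanta.
Grzegorz is living and takes 1/12.
Eliasz is living and takes 1/12.
Jolanta predeceased; the 1/12 allotted to Jolanta's branch passes to Jolanta's issue by representation.
The 1/12 is divided into 2 equal shares of 1/24 among Waclaw, Czeslaw.
Waclaw is living and takes 1/24.
Czeslaw is living and takes 1/24.
Danuta is living and takes 1/4.

Czeslaw 1/24; Danuta 1/4; Eliasz 1/12; Grzegorz 1/12; Halina 1/4; Stanislawa 1/4; Waclaw 1/24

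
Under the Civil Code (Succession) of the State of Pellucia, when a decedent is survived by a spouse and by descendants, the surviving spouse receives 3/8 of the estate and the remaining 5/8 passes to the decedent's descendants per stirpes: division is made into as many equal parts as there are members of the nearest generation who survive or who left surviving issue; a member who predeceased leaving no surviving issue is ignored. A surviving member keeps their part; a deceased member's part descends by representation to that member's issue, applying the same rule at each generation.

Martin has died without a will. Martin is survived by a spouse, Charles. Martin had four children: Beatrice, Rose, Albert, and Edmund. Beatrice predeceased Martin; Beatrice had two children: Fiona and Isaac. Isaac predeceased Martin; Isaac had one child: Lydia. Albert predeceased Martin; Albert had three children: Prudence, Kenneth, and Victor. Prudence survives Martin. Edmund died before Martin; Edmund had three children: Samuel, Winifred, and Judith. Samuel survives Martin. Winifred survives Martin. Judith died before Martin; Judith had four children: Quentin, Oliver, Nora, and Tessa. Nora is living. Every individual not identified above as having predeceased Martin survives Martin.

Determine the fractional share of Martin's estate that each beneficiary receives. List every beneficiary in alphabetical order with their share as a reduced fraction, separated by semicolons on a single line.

Charles 3/8; Fiona 5/64; Kenneth 5/96; Lydia 5/64; Nora 5/384; Oliver 5/384; Prudence 5/96; Quentin 5/384; Rose 5/32; Samuel 5/96; Tessa 5/384; Victor 5/96; Winifred 5/96

Charles, as surviving spouse, takes 3/8.
The remaining 5/8 passes to Martin's descendants per stirpes.
The 5/8 is divided into 4 equal shares of 5/32 among Beatrice, Rose, Albert, Edmund.
Beatrice predeceased; the 5/32 allotted to Beatrice's branch passes to Beatrice's issue by representation.
The 5/32 is divided into 2 equal shares of 5/64 among Fiona, Isaac.
Fiona is living and takes 5/64.
Isaac predeceased; the 5/64 allotted to Isaac's branch passes to Isaac's issue by representation.
Lydia is the sole taker at this level and receives the full 5/64.
Rose is living and takes 5/32.
Albert predeceased; the 5/32 allotted to Albert's branch passes to Albert's issue by representation.
The 5/32 is divided into 3 equal shares of 5/96 among Prudence, Kenneth, Victor.
Prudence is living and takes 5/96.
Kenneth is living and takes 5/96.
Victor is living and takes 5/96.
Edmund predeceased; the 5/32 allotted to Edmund's branch passes to Edmund's issue by representation.
The 5/32 is divided into 3 equal shares of 5/96 among Samuel, Winifred, Judith.
Samuel is living and takes 5/96.
Winifred is living and takes 5/96.
Judith predeceased; the 5/96 allotted to Judith's branch passes to Judith's issue by representation.
The 5/96 is divided into 4 equal shares of 5/384 among Quentin, Oliver, Nora, Tessa.
Quentin is living and takes 5/384.
Oliver is living and takes 5/384.
Nora is living and takes 5/384.
Tessa is living and takes 5/384.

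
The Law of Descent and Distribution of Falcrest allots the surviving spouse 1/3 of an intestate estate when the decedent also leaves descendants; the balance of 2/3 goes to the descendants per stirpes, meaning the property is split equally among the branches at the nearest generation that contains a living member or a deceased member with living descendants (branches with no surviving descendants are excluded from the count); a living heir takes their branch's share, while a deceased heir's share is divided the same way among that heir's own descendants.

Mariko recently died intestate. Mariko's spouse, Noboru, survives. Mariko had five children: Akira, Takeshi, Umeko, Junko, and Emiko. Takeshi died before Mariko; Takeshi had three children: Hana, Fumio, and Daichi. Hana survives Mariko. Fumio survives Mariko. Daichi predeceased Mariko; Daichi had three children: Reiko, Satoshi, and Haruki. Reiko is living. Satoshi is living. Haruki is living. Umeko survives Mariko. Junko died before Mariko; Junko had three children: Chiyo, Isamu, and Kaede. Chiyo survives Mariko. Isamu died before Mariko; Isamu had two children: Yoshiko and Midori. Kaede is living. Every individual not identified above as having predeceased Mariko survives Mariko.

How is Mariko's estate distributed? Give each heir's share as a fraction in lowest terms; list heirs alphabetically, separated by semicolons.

Noboru, as surviving spouse, takes 1/3.
The remaining 2/3 passes to Mariko's descendants per stirpes.
The 2/3 is divided into 5 equal shares of 2/15 among Akira, Takeshi, Umeko, Junko, Emiko.
Akira is living and takes 2/15.
Takeshi predeceased; the 2/15 allotted to Takeshi's branch passes to Takeshi's issue by representation.
The 2/15 is divided into 3 equal shares of 2/45 among Hana, Fumio, Daichi.
Hana is living and takes 2/45.
Fumio is living and takes 2/45.
Daichi predeceased; the 2/45 allotted to Daichi's branch passes to Daichi's issue by representation.
The 2/45 is divided into 3 equal shares of 2/135 among Reiko, Satoshi, Haruki.
Reiko is living and takes 2/135.
Satoshi is living and takes 2/135.
Haruki is living and takes 2/135.
Umeko is living and takes 2/15.
Junko predeceased; the 2/15 allotted to Junko's branch passes to Junko's issue by representation.
The 2/15 is divided into 3 equal shares of 2/45 among Chiyo, Isamu, Kaede.
Chiyo is living and takes 2/45.
Isamu predeceased; the 2/45 allotted to Isamu's branch passes to Isamu's issue by representation.
The 2/45 is divided into 2 equal shares of 1/45 among Yoshiko, Midori.
Yoshiko is living and takes 1/45.
Midori is living and takes 1/45.
Kaede is living and takes 2/45.
Emiko is living and takes 2/15.

Akira 2/15; Chiyo 2/45; Emiko 2/15; Fumio 2/45; Hana 2/45; Haruki 2/135; Kaede 2/45; Midori 1/45; Noboru 1/3; Reiko 2/135; Satoshi 2/135; Umeko 2/15; Yoshiko 1/45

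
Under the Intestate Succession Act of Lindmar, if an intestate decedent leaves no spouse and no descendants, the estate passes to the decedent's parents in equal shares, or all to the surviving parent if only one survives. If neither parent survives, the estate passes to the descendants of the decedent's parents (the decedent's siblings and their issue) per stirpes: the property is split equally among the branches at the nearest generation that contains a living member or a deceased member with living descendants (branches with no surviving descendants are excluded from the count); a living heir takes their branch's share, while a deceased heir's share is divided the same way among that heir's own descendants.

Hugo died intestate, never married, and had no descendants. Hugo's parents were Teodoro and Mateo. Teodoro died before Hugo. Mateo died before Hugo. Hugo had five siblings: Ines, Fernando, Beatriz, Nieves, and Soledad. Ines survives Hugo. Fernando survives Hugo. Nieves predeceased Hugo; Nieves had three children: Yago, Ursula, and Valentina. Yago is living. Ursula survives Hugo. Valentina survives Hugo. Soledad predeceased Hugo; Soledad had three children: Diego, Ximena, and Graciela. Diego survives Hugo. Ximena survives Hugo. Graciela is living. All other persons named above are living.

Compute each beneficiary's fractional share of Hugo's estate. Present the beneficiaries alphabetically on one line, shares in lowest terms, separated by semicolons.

Neither parent survives and there are no descendants, so the estate passes to Hugo's siblings and their issue per stirpes.
The estate is divided into 5 equal shares of 1/5 among Ines, Fernando, Beatriz, Nieves, Soledad.
Ines is living and takes 1/5.
Fernando is living and takes 1/5.
Beatriz is living and takes 1/5.
Nieves predeceased; the 1/5 allotted to Nieves's branch passes to Nieves's issue by representation.
The 1/5 is divided into 3 equal shares of 1/15 among Yago, Ursula, Valentina.
Yago is living and takes 1/15.
Ursula is living and takes 1/15.
Valentina is living and takes 1/15.
Soledad predeceased; the 1/5 allotted to Soledad's branch passes to Soledad's issue by representation.
The 1/5 is divided into 3 equal shares of 1/15 among Diego, Ximena, Graciela.
Diego is living and takes 1/15.
Ximena is living and takes 1/15.
Graciela is living and takes 1/15.

Beatriz 1/5; Diego 1/15; Fernando 1/5; Graciela 1/15; Ines 1/5; Ursula 1/15; Valentina 1/15; Ximena 1/15; Yago 1/15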